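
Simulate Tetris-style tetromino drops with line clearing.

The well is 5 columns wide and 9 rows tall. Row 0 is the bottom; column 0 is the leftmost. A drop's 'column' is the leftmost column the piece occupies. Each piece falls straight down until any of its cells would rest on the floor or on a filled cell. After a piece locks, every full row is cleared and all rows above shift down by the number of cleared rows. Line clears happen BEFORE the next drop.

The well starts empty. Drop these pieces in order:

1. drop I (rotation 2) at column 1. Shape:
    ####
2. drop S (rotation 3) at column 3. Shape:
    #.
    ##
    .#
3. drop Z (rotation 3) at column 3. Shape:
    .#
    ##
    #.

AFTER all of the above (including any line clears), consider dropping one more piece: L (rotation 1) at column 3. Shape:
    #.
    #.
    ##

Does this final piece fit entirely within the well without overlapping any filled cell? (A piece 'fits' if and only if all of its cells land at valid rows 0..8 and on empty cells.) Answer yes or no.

Answer: no

Derivation:
Drop 1: I rot2 at col 1 lands with bottom-row=0; cleared 0 line(s) (total 0); column heights now [0 1 1 1 1], max=1
Drop 2: S rot3 at col 3 lands with bottom-row=1; cleared 0 line(s) (total 0); column heights now [0 1 1 4 3], max=4
Drop 3: Z rot3 at col 3 lands with bottom-row=4; cleared 0 line(s) (total 0); column heights now [0 1 1 6 7], max=7
Test piece L rot1 at col 3 (width 2): heights before test = [0 1 1 6 7]; fits = False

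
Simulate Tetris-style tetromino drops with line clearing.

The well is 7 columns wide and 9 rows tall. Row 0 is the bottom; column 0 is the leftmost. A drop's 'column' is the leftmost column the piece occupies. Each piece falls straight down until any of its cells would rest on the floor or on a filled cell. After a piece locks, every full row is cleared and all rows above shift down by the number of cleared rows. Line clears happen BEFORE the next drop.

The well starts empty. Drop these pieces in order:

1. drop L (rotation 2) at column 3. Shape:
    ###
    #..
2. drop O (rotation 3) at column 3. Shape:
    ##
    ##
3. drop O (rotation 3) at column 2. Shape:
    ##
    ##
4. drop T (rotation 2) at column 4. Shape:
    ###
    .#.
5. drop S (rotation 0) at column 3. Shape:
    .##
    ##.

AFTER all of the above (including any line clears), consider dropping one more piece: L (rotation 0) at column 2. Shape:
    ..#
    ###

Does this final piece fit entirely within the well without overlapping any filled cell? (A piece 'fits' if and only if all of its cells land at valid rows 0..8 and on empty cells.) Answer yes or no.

Drop 1: L rot2 at col 3 lands with bottom-row=0; cleared 0 line(s) (total 0); column heights now [0 0 0 2 2 2 0], max=2
Drop 2: O rot3 at col 3 lands with bottom-row=2; cleared 0 line(s) (total 0); column heights now [0 0 0 4 4 2 0], max=4
Drop 3: O rot3 at col 2 lands with bottom-row=4; cleared 0 line(s) (total 0); column heights now [0 0 6 6 4 2 0], max=6
Drop 4: T rot2 at col 4 lands with bottom-row=3; cleared 0 line(s) (total 0); column heights now [0 0 6 6 5 5 5], max=6
Drop 5: S rot0 at col 3 lands with bottom-row=6; cleared 0 line(s) (total 0); column heights now [0 0 6 7 8 8 5], max=8
Test piece L rot0 at col 2 (width 3): heights before test = [0 0 6 7 8 8 5]; fits = False

Answer: no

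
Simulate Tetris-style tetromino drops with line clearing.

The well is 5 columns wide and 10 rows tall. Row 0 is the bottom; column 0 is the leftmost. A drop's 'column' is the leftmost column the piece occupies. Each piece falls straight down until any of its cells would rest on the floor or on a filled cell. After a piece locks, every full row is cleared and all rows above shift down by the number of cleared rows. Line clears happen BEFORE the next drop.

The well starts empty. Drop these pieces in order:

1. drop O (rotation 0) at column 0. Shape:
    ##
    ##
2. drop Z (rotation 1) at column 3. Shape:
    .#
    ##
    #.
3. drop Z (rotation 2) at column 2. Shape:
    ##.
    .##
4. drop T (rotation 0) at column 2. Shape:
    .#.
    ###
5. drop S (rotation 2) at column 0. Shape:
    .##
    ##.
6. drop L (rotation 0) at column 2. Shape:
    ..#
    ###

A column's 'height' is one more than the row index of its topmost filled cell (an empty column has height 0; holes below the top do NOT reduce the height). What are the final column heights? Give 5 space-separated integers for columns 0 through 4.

Drop 1: O rot0 at col 0 lands with bottom-row=0; cleared 0 line(s) (total 0); column heights now [2 2 0 0 0], max=2
Drop 2: Z rot1 at col 3 lands with bottom-row=0; cleared 0 line(s) (total 0); column heights now [2 2 0 2 3], max=3
Drop 3: Z rot2 at col 2 lands with bottom-row=3; cleared 0 line(s) (total 0); column heights now [2 2 5 5 4], max=5
Drop 4: T rot0 at col 2 lands with bottom-row=5; cleared 0 line(s) (total 0); column heights now [2 2 6 7 6], max=7
Drop 5: S rot2 at col 0 lands with bottom-row=5; cleared 1 line(s) (total 1); column heights now [2 6 6 6 4], max=6
Drop 6: L rot0 at col 2 lands with bottom-row=6; cleared 0 line(s) (total 1); column heights now [2 6 7 7 8], max=8

Answer: 2 6 7 7 8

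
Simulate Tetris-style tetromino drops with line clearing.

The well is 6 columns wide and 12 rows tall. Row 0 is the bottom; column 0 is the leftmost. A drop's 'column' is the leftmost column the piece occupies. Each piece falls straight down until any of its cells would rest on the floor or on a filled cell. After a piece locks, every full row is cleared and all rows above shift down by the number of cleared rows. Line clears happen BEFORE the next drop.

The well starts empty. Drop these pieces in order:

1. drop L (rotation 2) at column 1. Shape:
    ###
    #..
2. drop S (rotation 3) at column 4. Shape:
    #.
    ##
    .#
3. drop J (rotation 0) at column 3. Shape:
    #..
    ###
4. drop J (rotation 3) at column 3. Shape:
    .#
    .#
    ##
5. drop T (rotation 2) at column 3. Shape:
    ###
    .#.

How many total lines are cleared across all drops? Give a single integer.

Drop 1: L rot2 at col 1 lands with bottom-row=0; cleared 0 line(s) (total 0); column heights now [0 2 2 2 0 0], max=2
Drop 2: S rot3 at col 4 lands with bottom-row=0; cleared 0 line(s) (total 0); column heights now [0 2 2 2 3 2], max=3
Drop 3: J rot0 at col 3 lands with bottom-row=3; cleared 0 line(s) (total 0); column heights now [0 2 2 5 4 4], max=5
Drop 4: J rot3 at col 3 lands with bottom-row=5; cleared 0 line(s) (total 0); column heights now [0 2 2 6 8 4], max=8
Drop 5: T rot2 at col 3 lands with bottom-row=8; cleared 0 line(s) (total 0); column heights now [0 2 2 10 10 10], max=10

Answer: 0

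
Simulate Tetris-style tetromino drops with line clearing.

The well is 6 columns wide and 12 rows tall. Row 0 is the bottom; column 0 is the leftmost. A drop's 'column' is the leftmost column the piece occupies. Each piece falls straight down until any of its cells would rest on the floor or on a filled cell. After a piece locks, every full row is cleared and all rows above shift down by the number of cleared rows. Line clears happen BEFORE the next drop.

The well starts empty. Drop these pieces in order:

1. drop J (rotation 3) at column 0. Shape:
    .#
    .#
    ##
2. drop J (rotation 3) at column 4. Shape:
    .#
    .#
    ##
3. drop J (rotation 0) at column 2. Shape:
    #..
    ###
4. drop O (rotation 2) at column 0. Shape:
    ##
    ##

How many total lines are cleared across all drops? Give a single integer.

Answer: 0

Derivation:
Drop 1: J rot3 at col 0 lands with bottom-row=0; cleared 0 line(s) (total 0); column heights now [1 3 0 0 0 0], max=3
Drop 2: J rot3 at col 4 lands with bottom-row=0; cleared 0 line(s) (total 0); column heights now [1 3 0 0 1 3], max=3
Drop 3: J rot0 at col 2 lands with bottom-row=1; cleared 0 line(s) (total 0); column heights now [1 3 3 2 2 3], max=3
Drop 4: O rot2 at col 0 lands with bottom-row=3; cleared 0 line(s) (total 0); column heights now [5 5 3 2 2 3], max=5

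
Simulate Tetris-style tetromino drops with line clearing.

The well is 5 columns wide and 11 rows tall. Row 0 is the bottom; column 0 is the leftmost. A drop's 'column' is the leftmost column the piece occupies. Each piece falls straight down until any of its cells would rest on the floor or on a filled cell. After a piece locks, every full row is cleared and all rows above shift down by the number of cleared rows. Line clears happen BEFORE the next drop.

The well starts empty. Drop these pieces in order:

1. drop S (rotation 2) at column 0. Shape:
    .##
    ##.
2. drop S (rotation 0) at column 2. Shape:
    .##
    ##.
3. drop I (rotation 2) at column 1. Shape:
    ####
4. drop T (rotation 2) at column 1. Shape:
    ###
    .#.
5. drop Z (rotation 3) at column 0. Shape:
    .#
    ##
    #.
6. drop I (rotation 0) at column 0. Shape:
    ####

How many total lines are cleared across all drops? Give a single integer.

Answer: 0

Derivation:
Drop 1: S rot2 at col 0 lands with bottom-row=0; cleared 0 line(s) (total 0); column heights now [1 2 2 0 0], max=2
Drop 2: S rot0 at col 2 lands with bottom-row=2; cleared 0 line(s) (total 0); column heights now [1 2 3 4 4], max=4
Drop 3: I rot2 at col 1 lands with bottom-row=4; cleared 0 line(s) (total 0); column heights now [1 5 5 5 5], max=5
Drop 4: T rot2 at col 1 lands with bottom-row=5; cleared 0 line(s) (total 0); column heights now [1 7 7 7 5], max=7
Drop 5: Z rot3 at col 0 lands with bottom-row=6; cleared 0 line(s) (total 0); column heights now [8 9 7 7 5], max=9
Drop 6: I rot0 at col 0 lands with bottom-row=9; cleared 0 line(s) (total 0); column heights now [10 10 10 10 5], max=10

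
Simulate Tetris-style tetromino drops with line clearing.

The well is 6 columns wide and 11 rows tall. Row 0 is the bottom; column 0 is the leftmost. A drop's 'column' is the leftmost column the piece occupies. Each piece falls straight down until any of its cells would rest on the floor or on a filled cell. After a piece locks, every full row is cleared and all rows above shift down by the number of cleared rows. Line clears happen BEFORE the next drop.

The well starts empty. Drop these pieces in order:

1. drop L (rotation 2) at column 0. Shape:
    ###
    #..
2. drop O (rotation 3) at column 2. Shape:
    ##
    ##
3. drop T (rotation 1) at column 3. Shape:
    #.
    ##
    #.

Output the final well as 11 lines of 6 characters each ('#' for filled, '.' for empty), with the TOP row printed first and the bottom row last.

Answer: ......
......
......
......
...#..
...##.
...#..
..##..
..##..
###...
#.....

Derivation:
Drop 1: L rot2 at col 0 lands with bottom-row=0; cleared 0 line(s) (total 0); column heights now [2 2 2 0 0 0], max=2
Drop 2: O rot3 at col 2 lands with bottom-row=2; cleared 0 line(s) (total 0); column heights now [2 2 4 4 0 0], max=4
Drop 3: T rot1 at col 3 lands with bottom-row=4; cleared 0 line(s) (total 0); column heights now [2 2 4 7 6 0], max=7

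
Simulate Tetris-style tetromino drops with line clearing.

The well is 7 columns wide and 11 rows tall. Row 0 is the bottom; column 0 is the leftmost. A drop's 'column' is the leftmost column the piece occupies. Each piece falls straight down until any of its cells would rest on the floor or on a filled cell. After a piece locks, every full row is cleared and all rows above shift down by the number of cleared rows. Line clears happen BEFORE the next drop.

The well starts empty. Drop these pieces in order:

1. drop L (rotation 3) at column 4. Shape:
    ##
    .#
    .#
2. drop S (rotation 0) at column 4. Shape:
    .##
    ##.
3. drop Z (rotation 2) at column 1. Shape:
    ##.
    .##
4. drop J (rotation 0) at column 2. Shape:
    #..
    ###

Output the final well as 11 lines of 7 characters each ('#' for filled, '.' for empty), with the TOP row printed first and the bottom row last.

Drop 1: L rot3 at col 4 lands with bottom-row=0; cleared 0 line(s) (total 0); column heights now [0 0 0 0 3 3 0], max=3
Drop 2: S rot0 at col 4 lands with bottom-row=3; cleared 0 line(s) (total 0); column heights now [0 0 0 0 4 5 5], max=5
Drop 3: Z rot2 at col 1 lands with bottom-row=0; cleared 0 line(s) (total 0); column heights now [0 2 2 1 4 5 5], max=5
Drop 4: J rot0 at col 2 lands with bottom-row=4; cleared 0 line(s) (total 0); column heights now [0 2 6 5 5 5 5], max=6

Answer: .......
.......
.......
.......
.......
..#....
..#####
....##.
....##.
.##..#.
..##.#.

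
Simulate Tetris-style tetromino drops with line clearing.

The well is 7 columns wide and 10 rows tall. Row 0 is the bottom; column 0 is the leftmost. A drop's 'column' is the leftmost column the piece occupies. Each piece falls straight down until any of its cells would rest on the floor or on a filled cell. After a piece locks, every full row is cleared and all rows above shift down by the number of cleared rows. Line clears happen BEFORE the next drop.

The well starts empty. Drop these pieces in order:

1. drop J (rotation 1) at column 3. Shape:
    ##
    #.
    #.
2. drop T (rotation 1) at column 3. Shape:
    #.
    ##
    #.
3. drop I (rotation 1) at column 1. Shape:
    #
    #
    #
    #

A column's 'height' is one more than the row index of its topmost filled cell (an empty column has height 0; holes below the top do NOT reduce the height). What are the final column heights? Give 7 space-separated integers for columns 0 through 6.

Drop 1: J rot1 at col 3 lands with bottom-row=0; cleared 0 line(s) (total 0); column heights now [0 0 0 3 3 0 0], max=3
Drop 2: T rot1 at col 3 lands with bottom-row=3; cleared 0 line(s) (total 0); column heights now [0 0 0 6 5 0 0], max=6
Drop 3: I rot1 at col 1 lands with bottom-row=0; cleared 0 line(s) (total 0); column heights now [0 4 0 6 5 0 0], max=6

Answer: 0 4 0 6 5 0 0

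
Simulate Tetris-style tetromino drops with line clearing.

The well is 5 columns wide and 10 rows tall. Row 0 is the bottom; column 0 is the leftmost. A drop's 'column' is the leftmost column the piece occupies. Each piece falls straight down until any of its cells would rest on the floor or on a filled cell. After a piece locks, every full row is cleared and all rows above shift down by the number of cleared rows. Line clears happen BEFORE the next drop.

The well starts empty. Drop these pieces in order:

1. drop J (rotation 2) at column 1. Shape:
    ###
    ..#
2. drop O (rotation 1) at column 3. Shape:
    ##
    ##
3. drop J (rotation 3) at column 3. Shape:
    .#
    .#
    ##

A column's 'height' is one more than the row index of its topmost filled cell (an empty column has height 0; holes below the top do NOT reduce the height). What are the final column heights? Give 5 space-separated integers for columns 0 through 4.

Drop 1: J rot2 at col 1 lands with bottom-row=0; cleared 0 line(s) (total 0); column heights now [0 2 2 2 0], max=2
Drop 2: O rot1 at col 3 lands with bottom-row=2; cleared 0 line(s) (total 0); column heights now [0 2 2 4 4], max=4
Drop 3: J rot3 at col 3 lands with bottom-row=4; cleared 0 line(s) (total 0); column heights now [0 2 2 5 7], max=7

Answer: 0 2 2 5 7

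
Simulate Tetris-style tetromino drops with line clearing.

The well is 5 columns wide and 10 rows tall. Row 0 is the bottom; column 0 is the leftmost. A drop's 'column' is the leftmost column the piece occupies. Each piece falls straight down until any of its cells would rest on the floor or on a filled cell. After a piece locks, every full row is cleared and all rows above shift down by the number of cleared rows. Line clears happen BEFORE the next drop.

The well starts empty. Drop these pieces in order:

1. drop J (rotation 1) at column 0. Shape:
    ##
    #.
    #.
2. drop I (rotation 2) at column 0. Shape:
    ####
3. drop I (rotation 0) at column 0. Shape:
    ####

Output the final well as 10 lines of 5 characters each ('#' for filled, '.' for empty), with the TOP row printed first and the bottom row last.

Drop 1: J rot1 at col 0 lands with bottom-row=0; cleared 0 line(s) (total 0); column heights now [3 3 0 0 0], max=3
Drop 2: I rot2 at col 0 lands with bottom-row=3; cleared 0 line(s) (total 0); column heights now [4 4 4 4 0], max=4
Drop 3: I rot0 at col 0 lands with bottom-row=4; cleared 0 line(s) (total 0); column heights now [5 5 5 5 0], max=5

Answer: .....
.....
.....
.....
.....
####.
####.
##...
#....
#....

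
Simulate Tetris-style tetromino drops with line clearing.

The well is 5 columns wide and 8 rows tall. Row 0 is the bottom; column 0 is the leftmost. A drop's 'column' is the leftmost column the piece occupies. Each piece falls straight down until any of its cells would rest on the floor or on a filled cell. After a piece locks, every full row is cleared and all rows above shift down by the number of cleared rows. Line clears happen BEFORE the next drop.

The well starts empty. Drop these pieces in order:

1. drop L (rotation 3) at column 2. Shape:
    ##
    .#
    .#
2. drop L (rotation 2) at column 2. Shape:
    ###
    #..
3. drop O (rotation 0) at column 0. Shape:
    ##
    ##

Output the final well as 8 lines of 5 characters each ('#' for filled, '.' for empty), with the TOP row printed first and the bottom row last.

Answer: .....
.....
.....
..###
..#..
..##.
##.#.
##.#.

Derivation:
Drop 1: L rot3 at col 2 lands with bottom-row=0; cleared 0 line(s) (total 0); column heights now [0 0 3 3 0], max=3
Drop 2: L rot2 at col 2 lands with bottom-row=3; cleared 0 line(s) (total 0); column heights now [0 0 5 5 5], max=5
Drop 3: O rot0 at col 0 lands with bottom-row=0; cleared 0 line(s) (total 0); column heights now [2 2 5 5 5], max=5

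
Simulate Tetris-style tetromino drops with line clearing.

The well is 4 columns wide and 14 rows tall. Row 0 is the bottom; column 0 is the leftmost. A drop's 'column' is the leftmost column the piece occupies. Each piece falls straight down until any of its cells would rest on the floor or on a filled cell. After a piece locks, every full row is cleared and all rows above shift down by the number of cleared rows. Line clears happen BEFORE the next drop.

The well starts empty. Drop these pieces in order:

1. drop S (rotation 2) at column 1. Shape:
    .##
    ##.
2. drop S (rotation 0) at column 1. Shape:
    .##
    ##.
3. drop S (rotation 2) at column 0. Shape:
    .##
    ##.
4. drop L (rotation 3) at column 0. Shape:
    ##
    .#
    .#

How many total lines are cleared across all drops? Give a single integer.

Answer: 1

Derivation:
Drop 1: S rot2 at col 1 lands with bottom-row=0; cleared 0 line(s) (total 0); column heights now [0 1 2 2], max=2
Drop 2: S rot0 at col 1 lands with bottom-row=2; cleared 0 line(s) (total 0); column heights now [0 3 4 4], max=4
Drop 3: S rot2 at col 0 lands with bottom-row=3; cleared 1 line(s) (total 1); column heights now [0 4 4 2], max=4
Drop 4: L rot3 at col 0 lands with bottom-row=4; cleared 0 line(s) (total 1); column heights now [7 7 4 2], max=7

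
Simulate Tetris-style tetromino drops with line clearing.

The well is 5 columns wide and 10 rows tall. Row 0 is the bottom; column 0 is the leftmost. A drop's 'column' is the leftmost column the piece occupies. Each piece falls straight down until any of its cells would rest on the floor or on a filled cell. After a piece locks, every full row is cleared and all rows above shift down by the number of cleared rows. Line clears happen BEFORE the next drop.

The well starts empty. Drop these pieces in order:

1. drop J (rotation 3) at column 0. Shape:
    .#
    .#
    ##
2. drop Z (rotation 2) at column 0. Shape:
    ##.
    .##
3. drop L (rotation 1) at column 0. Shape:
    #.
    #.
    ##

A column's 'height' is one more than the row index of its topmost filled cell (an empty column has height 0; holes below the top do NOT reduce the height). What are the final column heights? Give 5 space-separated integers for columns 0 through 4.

Drop 1: J rot3 at col 0 lands with bottom-row=0; cleared 0 line(s) (total 0); column heights now [1 3 0 0 0], max=3
Drop 2: Z rot2 at col 0 lands with bottom-row=3; cleared 0 line(s) (total 0); column heights now [5 5 4 0 0], max=5
Drop 3: L rot1 at col 0 lands with bottom-row=5; cleared 0 line(s) (total 0); column heights now [8 6 4 0 0], max=8

Answer: 8 6 4 0 0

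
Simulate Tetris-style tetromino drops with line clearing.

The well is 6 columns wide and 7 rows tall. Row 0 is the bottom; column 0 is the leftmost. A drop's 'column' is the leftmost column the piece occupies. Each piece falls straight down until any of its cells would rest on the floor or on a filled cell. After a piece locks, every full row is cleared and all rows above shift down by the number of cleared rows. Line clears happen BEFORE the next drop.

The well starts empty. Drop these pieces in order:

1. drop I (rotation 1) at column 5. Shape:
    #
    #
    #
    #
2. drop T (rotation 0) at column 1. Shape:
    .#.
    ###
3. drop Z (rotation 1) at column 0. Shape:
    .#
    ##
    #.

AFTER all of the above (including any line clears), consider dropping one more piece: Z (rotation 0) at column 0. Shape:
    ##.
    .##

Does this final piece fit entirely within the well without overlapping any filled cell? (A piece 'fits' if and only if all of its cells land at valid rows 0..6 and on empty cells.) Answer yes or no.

Answer: yes

Derivation:
Drop 1: I rot1 at col 5 lands with bottom-row=0; cleared 0 line(s) (total 0); column heights now [0 0 0 0 0 4], max=4
Drop 2: T rot0 at col 1 lands with bottom-row=0; cleared 0 line(s) (total 0); column heights now [0 1 2 1 0 4], max=4
Drop 3: Z rot1 at col 0 lands with bottom-row=0; cleared 0 line(s) (total 0); column heights now [2 3 2 1 0 4], max=4
Test piece Z rot0 at col 0 (width 3): heights before test = [2 3 2 1 0 4]; fits = True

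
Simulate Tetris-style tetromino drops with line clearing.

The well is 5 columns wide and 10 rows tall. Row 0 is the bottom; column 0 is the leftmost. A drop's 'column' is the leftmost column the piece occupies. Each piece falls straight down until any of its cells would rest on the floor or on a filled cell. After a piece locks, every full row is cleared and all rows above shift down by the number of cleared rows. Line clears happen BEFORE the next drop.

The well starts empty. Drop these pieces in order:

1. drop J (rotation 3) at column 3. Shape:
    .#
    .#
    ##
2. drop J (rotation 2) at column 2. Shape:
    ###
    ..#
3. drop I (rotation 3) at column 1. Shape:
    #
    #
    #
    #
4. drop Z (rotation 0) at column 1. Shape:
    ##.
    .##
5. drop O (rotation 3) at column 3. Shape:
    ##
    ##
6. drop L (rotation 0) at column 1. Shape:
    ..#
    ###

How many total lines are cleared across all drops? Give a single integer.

Answer: 0

Derivation:
Drop 1: J rot3 at col 3 lands with bottom-row=0; cleared 0 line(s) (total 0); column heights now [0 0 0 1 3], max=3
Drop 2: J rot2 at col 2 lands with bottom-row=3; cleared 0 line(s) (total 0); column heights now [0 0 5 5 5], max=5
Drop 3: I rot3 at col 1 lands with bottom-row=0; cleared 0 line(s) (total 0); column heights now [0 4 5 5 5], max=5
Drop 4: Z rot0 at col 1 lands with bottom-row=5; cleared 0 line(s) (total 0); column heights now [0 7 7 6 5], max=7
Drop 5: O rot3 at col 3 lands with bottom-row=6; cleared 0 line(s) (total 0); column heights now [0 7 7 8 8], max=8
Drop 6: L rot0 at col 1 lands with bottom-row=8; cleared 0 line(s) (total 0); column heights now [0 9 9 10 8], max=10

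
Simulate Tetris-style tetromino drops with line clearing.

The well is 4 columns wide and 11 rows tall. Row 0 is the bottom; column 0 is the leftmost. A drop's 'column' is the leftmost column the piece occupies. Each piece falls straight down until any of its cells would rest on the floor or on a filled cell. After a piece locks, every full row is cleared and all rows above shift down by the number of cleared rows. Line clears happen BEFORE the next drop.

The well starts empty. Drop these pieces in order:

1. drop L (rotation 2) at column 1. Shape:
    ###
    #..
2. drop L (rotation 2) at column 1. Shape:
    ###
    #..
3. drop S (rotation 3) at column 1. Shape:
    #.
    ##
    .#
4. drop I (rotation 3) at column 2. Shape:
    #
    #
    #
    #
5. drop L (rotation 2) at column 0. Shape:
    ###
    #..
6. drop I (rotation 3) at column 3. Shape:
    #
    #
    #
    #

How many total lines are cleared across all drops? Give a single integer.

Drop 1: L rot2 at col 1 lands with bottom-row=0; cleared 0 line(s) (total 0); column heights now [0 2 2 2], max=2
Drop 2: L rot2 at col 1 lands with bottom-row=2; cleared 0 line(s) (total 0); column heights now [0 4 4 4], max=4
Drop 3: S rot3 at col 1 lands with bottom-row=4; cleared 0 line(s) (total 0); column heights now [0 7 6 4], max=7
Drop 4: I rot3 at col 2 lands with bottom-row=6; cleared 0 line(s) (total 0); column heights now [0 7 10 4], max=10
Drop 5: L rot2 at col 0 lands with bottom-row=9; cleared 0 line(s) (total 0); column heights now [11 11 11 4], max=11
Drop 6: I rot3 at col 3 lands with bottom-row=4; cleared 0 line(s) (total 0); column heights now [11 11 11 8], max=11

Answer: 0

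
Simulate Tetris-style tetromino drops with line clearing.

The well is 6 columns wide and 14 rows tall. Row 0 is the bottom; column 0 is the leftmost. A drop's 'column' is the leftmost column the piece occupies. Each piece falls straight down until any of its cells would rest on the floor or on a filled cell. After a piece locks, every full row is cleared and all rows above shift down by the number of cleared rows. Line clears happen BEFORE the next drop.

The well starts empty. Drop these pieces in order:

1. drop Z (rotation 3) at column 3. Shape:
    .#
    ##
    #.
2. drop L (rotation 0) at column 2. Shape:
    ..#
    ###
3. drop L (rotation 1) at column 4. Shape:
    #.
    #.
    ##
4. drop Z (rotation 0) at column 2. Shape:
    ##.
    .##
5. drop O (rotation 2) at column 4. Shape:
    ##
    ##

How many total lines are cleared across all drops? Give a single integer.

Answer: 0

Derivation:
Drop 1: Z rot3 at col 3 lands with bottom-row=0; cleared 0 line(s) (total 0); column heights now [0 0 0 2 3 0], max=3
Drop 2: L rot0 at col 2 lands with bottom-row=3; cleared 0 line(s) (total 0); column heights now [0 0 4 4 5 0], max=5
Drop 3: L rot1 at col 4 lands with bottom-row=5; cleared 0 line(s) (total 0); column heights now [0 0 4 4 8 6], max=8
Drop 4: Z rot0 at col 2 lands with bottom-row=8; cleared 0 line(s) (total 0); column heights now [0 0 10 10 9 6], max=10
Drop 5: O rot2 at col 4 lands with bottom-row=9; cleared 0 line(s) (total 0); column heights now [0 0 10 10 11 11], max=11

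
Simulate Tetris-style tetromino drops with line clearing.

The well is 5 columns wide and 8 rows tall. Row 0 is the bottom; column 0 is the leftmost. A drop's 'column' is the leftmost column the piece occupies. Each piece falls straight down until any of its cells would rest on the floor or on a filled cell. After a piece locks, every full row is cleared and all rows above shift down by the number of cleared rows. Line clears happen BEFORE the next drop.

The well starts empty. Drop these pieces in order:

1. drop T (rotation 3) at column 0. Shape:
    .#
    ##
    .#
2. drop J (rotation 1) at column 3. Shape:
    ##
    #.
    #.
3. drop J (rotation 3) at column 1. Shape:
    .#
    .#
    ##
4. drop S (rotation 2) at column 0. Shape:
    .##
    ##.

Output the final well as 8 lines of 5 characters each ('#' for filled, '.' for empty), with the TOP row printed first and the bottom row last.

Answer: .....
.##..
###..
..#..
.##..
.#.##
##.#.
.#.#.

Derivation:
Drop 1: T rot3 at col 0 lands with bottom-row=0; cleared 0 line(s) (total 0); column heights now [2 3 0 0 0], max=3
Drop 2: J rot1 at col 3 lands with bottom-row=0; cleared 0 line(s) (total 0); column heights now [2 3 0 3 3], max=3
Drop 3: J rot3 at col 1 lands with bottom-row=3; cleared 0 line(s) (total 0); column heights now [2 4 6 3 3], max=6
Drop 4: S rot2 at col 0 lands with bottom-row=5; cleared 0 line(s) (total 0); column heights now [6 7 7 3 3], max=7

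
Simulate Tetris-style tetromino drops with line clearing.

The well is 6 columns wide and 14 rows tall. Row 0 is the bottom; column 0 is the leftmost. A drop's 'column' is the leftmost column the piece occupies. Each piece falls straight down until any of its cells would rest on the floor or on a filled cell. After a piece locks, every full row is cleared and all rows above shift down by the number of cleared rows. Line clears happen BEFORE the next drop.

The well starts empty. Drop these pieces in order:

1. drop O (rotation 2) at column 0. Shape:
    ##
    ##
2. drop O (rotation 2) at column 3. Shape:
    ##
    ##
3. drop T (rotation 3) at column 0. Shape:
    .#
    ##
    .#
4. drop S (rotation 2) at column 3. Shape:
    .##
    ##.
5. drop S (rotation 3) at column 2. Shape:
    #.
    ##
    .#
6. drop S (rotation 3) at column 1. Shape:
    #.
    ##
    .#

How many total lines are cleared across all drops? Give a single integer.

Answer: 0

Derivation:
Drop 1: O rot2 at col 0 lands with bottom-row=0; cleared 0 line(s) (total 0); column heights now [2 2 0 0 0 0], max=2
Drop 2: O rot2 at col 3 lands with bottom-row=0; cleared 0 line(s) (total 0); column heights now [2 2 0 2 2 0], max=2
Drop 3: T rot3 at col 0 lands with bottom-row=2; cleared 0 line(s) (total 0); column heights now [4 5 0 2 2 0], max=5
Drop 4: S rot2 at col 3 lands with bottom-row=2; cleared 0 line(s) (total 0); column heights now [4 5 0 3 4 4], max=5
Drop 5: S rot3 at col 2 lands with bottom-row=3; cleared 0 line(s) (total 0); column heights now [4 5 6 5 4 4], max=6
Drop 6: S rot3 at col 1 lands with bottom-row=6; cleared 0 line(s) (total 0); column heights now [4 9 8 5 4 4], max=9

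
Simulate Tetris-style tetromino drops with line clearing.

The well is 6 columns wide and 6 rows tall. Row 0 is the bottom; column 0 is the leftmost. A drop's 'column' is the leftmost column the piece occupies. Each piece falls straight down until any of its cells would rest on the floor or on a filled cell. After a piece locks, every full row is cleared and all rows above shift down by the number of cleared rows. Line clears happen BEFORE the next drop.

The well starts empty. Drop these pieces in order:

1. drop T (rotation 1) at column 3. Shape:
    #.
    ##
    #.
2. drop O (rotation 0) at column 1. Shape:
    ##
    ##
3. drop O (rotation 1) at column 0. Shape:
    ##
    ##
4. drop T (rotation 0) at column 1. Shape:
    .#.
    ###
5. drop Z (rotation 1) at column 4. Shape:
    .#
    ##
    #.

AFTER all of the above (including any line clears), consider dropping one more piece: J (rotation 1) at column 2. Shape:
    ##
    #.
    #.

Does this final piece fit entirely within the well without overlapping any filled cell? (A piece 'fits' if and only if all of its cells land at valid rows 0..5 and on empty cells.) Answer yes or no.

Answer: no

Derivation:
Drop 1: T rot1 at col 3 lands with bottom-row=0; cleared 0 line(s) (total 0); column heights now [0 0 0 3 2 0], max=3
Drop 2: O rot0 at col 1 lands with bottom-row=0; cleared 0 line(s) (total 0); column heights now [0 2 2 3 2 0], max=3
Drop 3: O rot1 at col 0 lands with bottom-row=2; cleared 0 line(s) (total 0); column heights now [4 4 2 3 2 0], max=4
Drop 4: T rot0 at col 1 lands with bottom-row=4; cleared 0 line(s) (total 0); column heights now [4 5 6 5 2 0], max=6
Drop 5: Z rot1 at col 4 lands with bottom-row=2; cleared 0 line(s) (total 0); column heights now [4 5 6 5 4 5], max=6
Test piece J rot1 at col 2 (width 2): heights before test = [4 5 6 5 4 5]; fits = False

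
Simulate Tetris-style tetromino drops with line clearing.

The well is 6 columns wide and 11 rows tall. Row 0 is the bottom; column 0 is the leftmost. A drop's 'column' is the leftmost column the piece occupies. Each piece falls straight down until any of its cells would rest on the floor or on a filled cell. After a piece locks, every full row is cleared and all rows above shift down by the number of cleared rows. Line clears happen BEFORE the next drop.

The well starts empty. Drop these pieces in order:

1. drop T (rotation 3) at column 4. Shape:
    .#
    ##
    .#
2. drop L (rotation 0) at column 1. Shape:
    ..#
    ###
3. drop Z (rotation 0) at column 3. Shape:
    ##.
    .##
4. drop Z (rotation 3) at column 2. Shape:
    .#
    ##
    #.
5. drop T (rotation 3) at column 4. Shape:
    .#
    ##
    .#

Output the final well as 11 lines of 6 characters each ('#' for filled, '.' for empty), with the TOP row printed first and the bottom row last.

Drop 1: T rot3 at col 4 lands with bottom-row=0; cleared 0 line(s) (total 0); column heights now [0 0 0 0 2 3], max=3
Drop 2: L rot0 at col 1 lands with bottom-row=0; cleared 0 line(s) (total 0); column heights now [0 1 1 2 2 3], max=3
Drop 3: Z rot0 at col 3 lands with bottom-row=3; cleared 0 line(s) (total 0); column heights now [0 1 1 5 5 4], max=5
Drop 4: Z rot3 at col 2 lands with bottom-row=4; cleared 0 line(s) (total 0); column heights now [0 1 6 7 5 4], max=7
Drop 5: T rot3 at col 4 lands with bottom-row=4; cleared 0 line(s) (total 0); column heights now [0 1 6 7 6 7], max=7

Answer: ......
......
......
......
...#.#
..####
..####
....##
.....#
...###
.###.#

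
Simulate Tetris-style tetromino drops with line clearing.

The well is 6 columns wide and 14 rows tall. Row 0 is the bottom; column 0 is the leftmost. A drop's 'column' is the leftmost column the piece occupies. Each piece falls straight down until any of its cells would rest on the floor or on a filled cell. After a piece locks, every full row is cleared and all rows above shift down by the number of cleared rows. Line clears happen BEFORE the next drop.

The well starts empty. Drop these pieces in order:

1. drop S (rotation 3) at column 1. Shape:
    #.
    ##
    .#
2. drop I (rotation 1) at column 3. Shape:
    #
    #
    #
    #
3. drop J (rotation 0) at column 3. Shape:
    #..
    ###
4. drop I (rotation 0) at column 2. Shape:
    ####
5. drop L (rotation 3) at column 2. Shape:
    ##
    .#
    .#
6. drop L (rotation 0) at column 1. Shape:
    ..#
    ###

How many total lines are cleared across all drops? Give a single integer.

Answer: 0

Derivation:
Drop 1: S rot3 at col 1 lands with bottom-row=0; cleared 0 line(s) (total 0); column heights now [0 3 2 0 0 0], max=3
Drop 2: I rot1 at col 3 lands with bottom-row=0; cleared 0 line(s) (total 0); column heights now [0 3 2 4 0 0], max=4
Drop 3: J rot0 at col 3 lands with bottom-row=4; cleared 0 line(s) (total 0); column heights now [0 3 2 6 5 5], max=6
Drop 4: I rot0 at col 2 lands with bottom-row=6; cleared 0 line(s) (total 0); column heights now [0 3 7 7 7 7], max=7
Drop 5: L rot3 at col 2 lands with bottom-row=7; cleared 0 line(s) (total 0); column heights now [0 3 10 10 7 7], max=10
Drop 6: L rot0 at col 1 lands with bottom-row=10; cleared 0 line(s) (total 0); column heights now [0 11 11 12 7 7], max=12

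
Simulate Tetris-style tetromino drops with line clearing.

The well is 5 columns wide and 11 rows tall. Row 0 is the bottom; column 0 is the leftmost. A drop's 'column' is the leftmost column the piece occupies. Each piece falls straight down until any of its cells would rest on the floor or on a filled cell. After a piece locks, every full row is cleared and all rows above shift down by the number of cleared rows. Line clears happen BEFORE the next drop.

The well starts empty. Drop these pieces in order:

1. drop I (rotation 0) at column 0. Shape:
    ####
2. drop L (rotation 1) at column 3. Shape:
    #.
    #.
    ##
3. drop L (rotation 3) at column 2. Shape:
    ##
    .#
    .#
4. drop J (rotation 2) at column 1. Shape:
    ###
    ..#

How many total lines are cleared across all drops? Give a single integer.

Answer: 0

Derivation:
Drop 1: I rot0 at col 0 lands with bottom-row=0; cleared 0 line(s) (total 0); column heights now [1 1 1 1 0], max=1
Drop 2: L rot1 at col 3 lands with bottom-row=1; cleared 0 line(s) (total 0); column heights now [1 1 1 4 2], max=4
Drop 3: L rot3 at col 2 lands with bottom-row=4; cleared 0 line(s) (total 0); column heights now [1 1 7 7 2], max=7
Drop 4: J rot2 at col 1 lands with bottom-row=7; cleared 0 line(s) (total 0); column heights now [1 9 9 9 2], max=9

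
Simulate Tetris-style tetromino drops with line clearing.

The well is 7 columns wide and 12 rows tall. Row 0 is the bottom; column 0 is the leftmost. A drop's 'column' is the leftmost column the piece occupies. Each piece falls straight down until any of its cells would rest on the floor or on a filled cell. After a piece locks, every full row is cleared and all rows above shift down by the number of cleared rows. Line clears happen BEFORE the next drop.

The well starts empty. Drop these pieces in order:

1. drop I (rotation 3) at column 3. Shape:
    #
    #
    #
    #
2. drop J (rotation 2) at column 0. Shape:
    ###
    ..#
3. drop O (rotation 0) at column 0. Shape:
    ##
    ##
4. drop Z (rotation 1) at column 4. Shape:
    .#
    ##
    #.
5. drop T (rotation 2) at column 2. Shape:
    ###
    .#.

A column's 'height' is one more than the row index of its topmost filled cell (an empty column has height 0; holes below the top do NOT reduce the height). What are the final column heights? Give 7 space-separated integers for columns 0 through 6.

Drop 1: I rot3 at col 3 lands with bottom-row=0; cleared 0 line(s) (total 0); column heights now [0 0 0 4 0 0 0], max=4
Drop 2: J rot2 at col 0 lands with bottom-row=0; cleared 0 line(s) (total 0); column heights now [2 2 2 4 0 0 0], max=4
Drop 3: O rot0 at col 0 lands with bottom-row=2; cleared 0 line(s) (total 0); column heights now [4 4 2 4 0 0 0], max=4
Drop 4: Z rot1 at col 4 lands with bottom-row=0; cleared 0 line(s) (total 0); column heights now [4 4 2 4 2 3 0], max=4
Drop 5: T rot2 at col 2 lands with bottom-row=4; cleared 0 line(s) (total 0); column heights now [4 4 6 6 6 3 0], max=6

Answer: 4 4 6 6 6 3 0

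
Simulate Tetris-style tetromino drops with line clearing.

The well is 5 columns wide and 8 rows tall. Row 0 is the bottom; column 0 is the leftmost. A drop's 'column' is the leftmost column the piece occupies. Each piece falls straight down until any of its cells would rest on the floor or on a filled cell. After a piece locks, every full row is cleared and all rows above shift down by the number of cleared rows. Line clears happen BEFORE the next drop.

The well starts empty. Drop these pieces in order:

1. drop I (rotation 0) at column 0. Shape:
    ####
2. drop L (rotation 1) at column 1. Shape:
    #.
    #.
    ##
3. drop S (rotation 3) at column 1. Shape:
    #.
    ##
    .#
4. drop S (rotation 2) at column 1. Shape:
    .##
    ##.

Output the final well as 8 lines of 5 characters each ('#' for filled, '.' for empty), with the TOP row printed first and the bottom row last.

Drop 1: I rot0 at col 0 lands with bottom-row=0; cleared 0 line(s) (total 0); column heights now [1 1 1 1 0], max=1
Drop 2: L rot1 at col 1 lands with bottom-row=1; cleared 0 line(s) (total 0); column heights now [1 4 2 1 0], max=4
Drop 3: S rot3 at col 1 lands with bottom-row=3; cleared 0 line(s) (total 0); column heights now [1 6 5 1 0], max=6
Drop 4: S rot2 at col 1 lands with bottom-row=6; cleared 0 line(s) (total 0); column heights now [1 7 8 8 0], max=8

Answer: ..##.
.##..
.#...
.##..
.##..
.#...
.##..
####.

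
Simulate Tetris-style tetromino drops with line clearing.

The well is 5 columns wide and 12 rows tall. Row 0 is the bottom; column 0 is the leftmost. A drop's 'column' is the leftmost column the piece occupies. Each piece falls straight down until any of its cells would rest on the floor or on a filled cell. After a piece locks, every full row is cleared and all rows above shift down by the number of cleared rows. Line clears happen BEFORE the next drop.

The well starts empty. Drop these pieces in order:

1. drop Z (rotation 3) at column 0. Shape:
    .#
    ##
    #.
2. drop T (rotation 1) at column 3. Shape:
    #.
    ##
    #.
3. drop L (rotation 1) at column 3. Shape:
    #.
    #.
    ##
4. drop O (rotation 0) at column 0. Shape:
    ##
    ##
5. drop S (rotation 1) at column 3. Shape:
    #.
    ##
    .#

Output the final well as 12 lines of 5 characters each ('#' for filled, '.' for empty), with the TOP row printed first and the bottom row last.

Drop 1: Z rot3 at col 0 lands with bottom-row=0; cleared 0 line(s) (total 0); column heights now [2 3 0 0 0], max=3
Drop 2: T rot1 at col 3 lands with bottom-row=0; cleared 0 line(s) (total 0); column heights now [2 3 0 3 2], max=3
Drop 3: L rot1 at col 3 lands with bottom-row=3; cleared 0 line(s) (total 0); column heights now [2 3 0 6 4], max=6
Drop 4: O rot0 at col 0 lands with bottom-row=3; cleared 0 line(s) (total 0); column heights now [5 5 0 6 4], max=6
Drop 5: S rot1 at col 3 lands with bottom-row=5; cleared 0 line(s) (total 0); column heights now [5 5 0 8 7], max=8

Answer: .....
.....
.....
.....
...#.
...##
...##
##.#.
##.##
.#.#.
##.##
#..#.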